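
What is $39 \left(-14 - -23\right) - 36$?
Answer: $315$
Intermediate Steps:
$39 \left(-14 - -23\right) - 36 = 39 \left(-14 + 23\right) - 36 = 39 \cdot 9 - 36 = 351 - 36 = 315$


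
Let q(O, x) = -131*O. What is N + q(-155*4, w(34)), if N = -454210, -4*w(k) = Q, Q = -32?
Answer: -372990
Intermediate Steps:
w(k) = 8 (w(k) = -¼*(-32) = 8)
N + q(-155*4, w(34)) = -454210 - (-20305)*4 = -454210 - 131*(-620) = -454210 + 81220 = -372990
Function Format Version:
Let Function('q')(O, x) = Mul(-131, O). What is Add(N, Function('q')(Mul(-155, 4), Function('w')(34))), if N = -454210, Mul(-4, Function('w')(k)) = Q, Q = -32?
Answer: -372990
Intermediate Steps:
Function('w')(k) = 8 (Function('w')(k) = Mul(Rational(-1, 4), -32) = 8)
Add(N, Function('q')(Mul(-155, 4), Function('w')(34))) = Add(-454210, Mul(-131, Mul(-155, 4))) = Add(-454210, Mul(-131, -620)) = Add(-454210, 81220) = -372990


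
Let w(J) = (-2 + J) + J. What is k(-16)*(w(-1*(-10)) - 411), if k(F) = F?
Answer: 6288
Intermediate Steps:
w(J) = -2 + 2*J
k(-16)*(w(-1*(-10)) - 411) = -16*((-2 + 2*(-1*(-10))) - 411) = -16*((-2 + 2*10) - 411) = -16*((-2 + 20) - 411) = -16*(18 - 411) = -16*(-393) = 6288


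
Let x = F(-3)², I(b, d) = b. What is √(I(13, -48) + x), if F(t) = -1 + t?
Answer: √29 ≈ 5.3852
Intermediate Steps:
x = 16 (x = (-1 - 3)² = (-4)² = 16)
√(I(13, -48) + x) = √(13 + 16) = √29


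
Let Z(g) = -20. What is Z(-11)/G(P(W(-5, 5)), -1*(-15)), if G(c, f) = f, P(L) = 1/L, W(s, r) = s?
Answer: -4/3 ≈ -1.3333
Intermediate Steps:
Z(-11)/G(P(W(-5, 5)), -1*(-15)) = -20/((-1*(-15))) = -20/15 = -20*1/15 = -4/3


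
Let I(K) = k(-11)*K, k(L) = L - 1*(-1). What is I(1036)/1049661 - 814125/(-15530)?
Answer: 170878874165/3260247066 ≈ 52.413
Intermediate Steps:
k(L) = 1 + L (k(L) = L + 1 = 1 + L)
I(K) = -10*K (I(K) = (1 - 11)*K = -10*K)
I(1036)/1049661 - 814125/(-15530) = -10*1036/1049661 - 814125/(-15530) = -10360*1/1049661 - 814125*(-1/15530) = -10360/1049661 + 162825/3106 = 170878874165/3260247066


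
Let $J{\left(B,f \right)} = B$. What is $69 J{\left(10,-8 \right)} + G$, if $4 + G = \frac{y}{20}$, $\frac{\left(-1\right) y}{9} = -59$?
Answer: $\frac{14251}{20} \approx 712.55$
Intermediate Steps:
$y = 531$ ($y = \left(-9\right) \left(-59\right) = 531$)
$G = \frac{451}{20}$ ($G = -4 + \frac{531}{20} = \frac{451}{20} \approx 22.55$)
$69 J{\left(10,-8 \right)} + G = 69 \cdot 10 + \frac{451}{20} = 690 + \frac{451}{20} = \frac{14251}{20}$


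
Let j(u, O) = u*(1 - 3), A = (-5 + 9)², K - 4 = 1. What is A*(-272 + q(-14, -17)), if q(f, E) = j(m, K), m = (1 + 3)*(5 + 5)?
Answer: -5632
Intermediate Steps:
K = 5 (K = 4 + 1 = 5)
A = 16 (A = 4² = 16)
m = 40 (m = 4*10 = 40)
j(u, O) = -2*u (j(u, O) = u*(-2) = -2*u)
q(f, E) = -80 (q(f, E) = -2*40 = -80)
A*(-272 + q(-14, -17)) = 16*(-272 - 80) = 16*(-352) = -5632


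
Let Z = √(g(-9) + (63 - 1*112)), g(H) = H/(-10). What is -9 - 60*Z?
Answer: -9 - 6*I*√4810 ≈ -9.0 - 416.13*I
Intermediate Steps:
g(H) = -H/10 (g(H) = H*(-⅒) = -H/10)
Z = I*√4810/10 (Z = √(-⅒*(-9) + (63 - 1*112)) = √(9/10 + (63 - 112)) = √(9/10 - 49) = √(-481/10) = I*√4810/10 ≈ 6.9354*I)
-9 - 60*Z = -9 - 6*I*√4810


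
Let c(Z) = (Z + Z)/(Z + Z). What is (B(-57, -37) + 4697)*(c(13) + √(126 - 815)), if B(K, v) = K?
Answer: 4640 + 4640*I*√689 ≈ 4640.0 + 1.2179e+5*I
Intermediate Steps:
c(Z) = 1 (c(Z) = (2*Z)/((2*Z)) = (2*Z)*(1/(2*Z)) = 1)
(B(-57, -37) + 4697)*(c(13) + √(126 - 815)) = (-57 + 4697)*(1 + √(126 - 815)) = 4640*(1 + √(-689)) = 4640*(1 + I*√689) = 4640 + 4640*I*√689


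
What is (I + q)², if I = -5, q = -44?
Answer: 2401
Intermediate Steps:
(I + q)² = (-5 - 44)² = (-49)² = 2401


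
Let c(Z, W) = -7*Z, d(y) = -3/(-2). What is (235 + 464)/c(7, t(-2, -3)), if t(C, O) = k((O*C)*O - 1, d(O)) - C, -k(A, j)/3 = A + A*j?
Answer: -699/49 ≈ -14.265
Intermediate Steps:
d(y) = 3/2 (d(y) = -3*(-1/2) = 3/2)
k(A, j) = -3*A - 3*A*j (k(A, j) = -3*(A + A*j) = -3*A - 3*A*j)
t(C, O) = 15/2 - C - 15*C*O**2/2 (t(C, O) = -3*((O*C)*O - 1)*(1 + 3/2) - C = -3*((C*O)*O - 1)*5/2 - C = -3*(C*O**2 - 1)*5/2 - C = -3*(-1 + C*O**2)*5/2 - C = (15/2 - 15*C*O**2/2) - C = 15/2 - C - 15*C*O**2/2)
(235 + 464)/c(7, t(-2, -3)) = (235 + 464)/((-7*7)) = 699/(-49) = 699*(-1/49) = -699/49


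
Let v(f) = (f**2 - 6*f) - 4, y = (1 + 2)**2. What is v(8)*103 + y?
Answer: 1245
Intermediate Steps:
y = 9 (y = 3**2 = 9)
v(f) = -4 + f**2 - 6*f
v(8)*103 + y = (-4 + 8**2 - 6*8)*103 + 9 = (-4 + 64 - 48)*103 + 9 = 12*103 + 9 = 1236 + 9 = 1245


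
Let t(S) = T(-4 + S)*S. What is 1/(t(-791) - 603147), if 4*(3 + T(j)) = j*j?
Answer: -4/502334871 ≈ -7.9628e-9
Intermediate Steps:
T(j) = -3 + j²/4 (T(j) = -3 + (j*j)/4 = -3 + j²/4)
t(S) = S*(-3 + (-4 + S)²/4) (t(S) = (-3 + (-4 + S)²/4)*S = S*(-3 + (-4 + S)²/4))
1/(t(-791) - 603147) = 1/((¼)*(-791)*(-12 + (-4 - 791)²) - 603147) = 1/((¼)*(-791)*(-12 + (-795)²) - 603147) = 1/((¼)*(-791)*(-12 + 632025) - 603147) = 1/((¼)*(-791)*632013 - 603147) = 1/(-499922283/4 - 603147) = 1/(-502334871/4) = -4/502334871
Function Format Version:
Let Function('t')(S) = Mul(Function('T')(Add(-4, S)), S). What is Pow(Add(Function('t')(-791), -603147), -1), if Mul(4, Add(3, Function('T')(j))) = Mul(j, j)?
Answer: Rational(-4, 502334871) ≈ -7.9628e-9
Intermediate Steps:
Function('T')(j) = Add(-3, Mul(Rational(1, 4), Pow(j, 2))) (Function('T')(j) = Add(-3, Mul(Rational(1, 4), Mul(j, j))) = Add(-3, Mul(Rational(1, 4), Pow(j, 2))))
Function('t')(S) = Mul(S, Add(-3, Mul(Rational(1, 4), Pow(Add(-4, S), 2)))) (Function('t')(S) = Mul(Add(-3, Mul(Rational(1, 4), Pow(Add(-4, S), 2))), S) = Mul(S, Add(-3, Mul(Rational(1, 4), Pow(Add(-4, S), 2)))))
Pow(Add(Function('t')(-791), -603147), -1) = Pow(Add(Mul(Rational(1, 4), -791, Add(-12, Pow(Add(-4, -791), 2))), -603147), -1) = Pow(Add(Mul(Rational(1, 4), -791, Add(-12, Pow(-795, 2))), -603147), -1) = Pow(Add(Mul(Rational(1, 4), -791, Add(-12, 632025)), -603147), -1) = Pow(Add(Mul(Rational(1, 4), -791, 632013), -603147), -1) = Pow(Add(Rational(-499922283, 4), -603147), -1) = Pow(Rational(-502334871, 4), -1) = Rational(-4, 502334871)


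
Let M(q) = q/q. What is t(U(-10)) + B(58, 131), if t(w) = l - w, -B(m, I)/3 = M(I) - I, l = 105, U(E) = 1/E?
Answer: 4951/10 ≈ 495.10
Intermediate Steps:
M(q) = 1
B(m, I) = -3 + 3*I (B(m, I) = -3*(1 - I) = -3 + 3*I)
t(w) = 105 - w
t(U(-10)) + B(58, 131) = (105 - 1/(-10)) + (-3 + 3*131) = (105 - 1*(-⅒)) + (-3 + 393) = (105 + ⅒) + 390 = 1051/10 + 390 = 4951/10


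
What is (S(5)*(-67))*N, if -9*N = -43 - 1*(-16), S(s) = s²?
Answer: -5025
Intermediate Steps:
N = 3 (N = -(-43 - 1*(-16))/9 = -(-43 + 16)/9 = -⅑*(-27) = 3)
(S(5)*(-67))*N = (5²*(-67))*3 = (25*(-67))*3 = -1675*3 = -5025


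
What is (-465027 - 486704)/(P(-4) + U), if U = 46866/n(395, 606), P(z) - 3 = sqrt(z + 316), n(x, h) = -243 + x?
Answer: -570478982172/186013603 + 10994396512*sqrt(78)/558040809 ≈ -2892.9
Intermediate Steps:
P(z) = 3 + sqrt(316 + z) (P(z) = 3 + sqrt(z + 316) = 3 + sqrt(316 + z))
U = 23433/76 (U = 46866/(-243 + 395) = 46866/152 = 46866*(1/152) = 23433/76 ≈ 308.33)
(-465027 - 486704)/(P(-4) + U) = (-465027 - 486704)/((3 + sqrt(316 - 4)) + 23433/76) = -951731/((3 + sqrt(312)) + 23433/76) = -951731/((3 + 2*sqrt(78)) + 23433/76) = -951731/(23661/76 + 2*sqrt(78))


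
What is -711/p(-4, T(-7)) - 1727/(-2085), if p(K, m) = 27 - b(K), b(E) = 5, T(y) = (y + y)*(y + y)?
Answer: -1444441/45870 ≈ -31.490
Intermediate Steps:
T(y) = 4*y² (T(y) = (2*y)*(2*y) = 4*y²)
p(K, m) = 22 (p(K, m) = 27 - 1*5 = 27 - 5 = 22)
-711/p(-4, T(-7)) - 1727/(-2085) = -711/22 - 1727/(-2085) = -711*1/22 - 1727*(-1/2085) = -711/22 + 1727/2085 = -1444441/45870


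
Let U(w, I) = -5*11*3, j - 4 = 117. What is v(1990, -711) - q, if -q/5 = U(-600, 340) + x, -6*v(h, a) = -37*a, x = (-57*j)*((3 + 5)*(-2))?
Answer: 1093101/2 ≈ 5.4655e+5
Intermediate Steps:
j = 121 (j = 4 + 117 = 121)
U(w, I) = -165 (U(w, I) = -55*3 = -165)
x = 110352 (x = (-57*121)*((3 + 5)*(-2)) = -55176*(-2) = -6897*(-16) = 110352)
v(h, a) = 37*a/6 (v(h, a) = -(-37)*a/6 = 37*a/6)
q = -550935 (q = -5*(-165 + 110352) = -5*110187 = -550935)
v(1990, -711) - q = (37/6)*(-711) - 1*(-550935) = -8769/2 + 550935 = 1093101/2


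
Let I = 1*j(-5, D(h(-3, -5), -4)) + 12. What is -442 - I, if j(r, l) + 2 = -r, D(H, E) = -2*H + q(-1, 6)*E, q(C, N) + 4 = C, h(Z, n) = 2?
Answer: -457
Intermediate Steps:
q(C, N) = -4 + C
D(H, E) = -5*E - 2*H (D(H, E) = -2*H + (-4 - 1)*E = -2*H - 5*E = -5*E - 2*H)
j(r, l) = -2 - r
I = 15 (I = 1*(-2 - 1*(-5)) + 12 = 1*(-2 + 5) + 12 = 1*3 + 12 = 3 + 12 = 15)
-442 - I = -442 - 1*15 = -442 - 15 = -457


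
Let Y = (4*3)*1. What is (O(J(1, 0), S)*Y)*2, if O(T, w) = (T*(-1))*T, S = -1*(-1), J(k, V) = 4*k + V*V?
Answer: -384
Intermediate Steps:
J(k, V) = V² + 4*k (J(k, V) = 4*k + V² = V² + 4*k)
S = 1
O(T, w) = -T² (O(T, w) = (-T)*T = -T²)
Y = 12 (Y = 12*1 = 12)
(O(J(1, 0), S)*Y)*2 = (-(0² + 4*1)²*12)*2 = (-(0 + 4)²*12)*2 = (-1*4²*12)*2 = (-1*16*12)*2 = -16*12*2 = -192*2 = -384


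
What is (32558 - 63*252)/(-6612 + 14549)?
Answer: 16682/7937 ≈ 2.1018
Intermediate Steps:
(32558 - 63*252)/(-6612 + 14549) = (32558 - 15876)/7937 = 16682*(1/7937) = 16682/7937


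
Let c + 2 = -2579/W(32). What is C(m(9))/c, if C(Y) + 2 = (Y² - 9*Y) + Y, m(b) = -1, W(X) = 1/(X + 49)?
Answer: -1/29843 ≈ -3.3509e-5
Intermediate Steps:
W(X) = 1/(49 + X)
C(Y) = -2 + Y² - 8*Y (C(Y) = -2 + ((Y² - 9*Y) + Y) = -2 + (Y² - 8*Y) = -2 + Y² - 8*Y)
c = -208901 (c = -2 - 2579/(1/(49 + 32)) = -2 - 2579/(1/81) = -2 - 2579/1/81 = -2 - 2579*81 = -2 - 208899 = -208901)
C(m(9))/c = (-2 + (-1)² - 8*(-1))/(-208901) = (-2 + 1 + 8)*(-1/208901) = 7*(-1/208901) = -1/29843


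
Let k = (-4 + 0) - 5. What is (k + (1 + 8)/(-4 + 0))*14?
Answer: -315/2 ≈ -157.50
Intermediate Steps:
k = -9 (k = -4 - 5 = -9)
(k + (1 + 8)/(-4 + 0))*14 = (-9 + (1 + 8)/(-4 + 0))*14 = (-9 + 9/(-4))*14 = (-9 + 9*(-¼))*14 = (-9 - 9/4)*14 = -45/4*14 = -315/2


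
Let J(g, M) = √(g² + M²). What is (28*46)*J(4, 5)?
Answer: 1288*√41 ≈ 8247.2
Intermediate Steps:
J(g, M) = √(M² + g²)
(28*46)*J(4, 5) = (28*46)*√(5² + 4²) = 1288*√(25 + 16) = 1288*√41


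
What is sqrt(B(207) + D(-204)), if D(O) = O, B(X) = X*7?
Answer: sqrt(1245) ≈ 35.285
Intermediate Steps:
B(X) = 7*X
sqrt(B(207) + D(-204)) = sqrt(7*207 - 204) = sqrt(1449 - 204) = sqrt(1245)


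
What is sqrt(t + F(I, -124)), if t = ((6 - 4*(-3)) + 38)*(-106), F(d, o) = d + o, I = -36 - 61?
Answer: I*sqrt(6157) ≈ 78.467*I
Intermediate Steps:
I = -97
t = -5936 (t = ((6 + 12) + 38)*(-106) = (18 + 38)*(-106) = 56*(-106) = -5936)
sqrt(t + F(I, -124)) = sqrt(-5936 + (-97 - 124)) = sqrt(-5936 - 221) = sqrt(-6157) = I*sqrt(6157)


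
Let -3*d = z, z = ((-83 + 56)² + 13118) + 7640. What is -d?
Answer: 21487/3 ≈ 7162.3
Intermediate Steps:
z = 21487 (z = ((-27)² + 13118) + 7640 = (729 + 13118) + 7640 = 13847 + 7640 = 21487)
d = -21487/3 (d = -⅓*21487 = -21487/3 ≈ -7162.3)
-d = -1*(-21487/3) = 21487/3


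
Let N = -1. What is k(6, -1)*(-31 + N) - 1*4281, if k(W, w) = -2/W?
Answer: -12811/3 ≈ -4270.3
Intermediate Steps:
k(6, -1)*(-31 + N) - 1*4281 = (-2/6)*(-31 - 1) - 1*4281 = -2*⅙*(-32) - 4281 = -⅓*(-32) - 4281 = 32/3 - 4281 = -12811/3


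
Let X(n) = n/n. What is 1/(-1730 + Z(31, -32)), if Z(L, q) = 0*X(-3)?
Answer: -1/1730 ≈ -0.00057803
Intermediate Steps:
X(n) = 1
Z(L, q) = 0 (Z(L, q) = 0*1 = 0)
1/(-1730 + Z(31, -32)) = 1/(-1730 + 0) = 1/(-1730) = -1/1730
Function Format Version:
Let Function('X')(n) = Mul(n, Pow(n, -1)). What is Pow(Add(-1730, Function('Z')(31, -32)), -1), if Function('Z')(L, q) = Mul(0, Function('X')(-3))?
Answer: Rational(-1, 1730) ≈ -0.00057803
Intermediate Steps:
Function('X')(n) = 1
Function('Z')(L, q) = 0 (Function('Z')(L, q) = Mul(0, 1) = 0)
Pow(Add(-1730, Function('Z')(31, -32)), -1) = Pow(Add(-1730, 0), -1) = Pow(-1730, -1) = Rational(-1, 1730)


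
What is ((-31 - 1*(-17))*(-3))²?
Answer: 1764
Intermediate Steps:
((-31 - 1*(-17))*(-3))² = ((-31 + 17)*(-3))² = (-14*(-3))² = 42² = 1764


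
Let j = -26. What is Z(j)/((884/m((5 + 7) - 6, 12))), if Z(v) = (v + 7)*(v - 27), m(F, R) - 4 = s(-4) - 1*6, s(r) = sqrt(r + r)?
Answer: -1007/442 + 1007*I*sqrt(2)/442 ≈ -2.2783 + 3.222*I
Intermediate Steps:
s(r) = sqrt(2)*sqrt(r) (s(r) = sqrt(2*r) = sqrt(2)*sqrt(r))
m(F, R) = -2 + 2*I*sqrt(2) (m(F, R) = 4 + (sqrt(2)*sqrt(-4) - 1*6) = 4 + (sqrt(2)*(2*I) - 6) = 4 + (2*I*sqrt(2) - 6) = 4 + (-6 + 2*I*sqrt(2)) = -2 + 2*I*sqrt(2))
Z(v) = (-27 + v)*(7 + v) (Z(v) = (7 + v)*(-27 + v) = (-27 + v)*(7 + v))
Z(j)/((884/m((5 + 7) - 6, 12))) = (-189 + (-26)**2 - 20*(-26))/((884/(-2 + 2*I*sqrt(2)))) = (-189 + 676 + 520)*(-1/442 + I*sqrt(2)/442) = 1007*(-1/442 + I*sqrt(2)/442) = -1007/442 + 1007*I*sqrt(2)/442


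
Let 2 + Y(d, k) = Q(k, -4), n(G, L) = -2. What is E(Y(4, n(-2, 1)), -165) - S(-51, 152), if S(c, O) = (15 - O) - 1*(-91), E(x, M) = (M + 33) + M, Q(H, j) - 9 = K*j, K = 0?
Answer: -251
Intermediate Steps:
Q(H, j) = 9 (Q(H, j) = 9 + 0*j = 9 + 0 = 9)
Y(d, k) = 7 (Y(d, k) = -2 + 9 = 7)
E(x, M) = 33 + 2*M (E(x, M) = (33 + M) + M = 33 + 2*M)
S(c, O) = 106 - O (S(c, O) = (15 - O) + 91 = 106 - O)
E(Y(4, n(-2, 1)), -165) - S(-51, 152) = (33 + 2*(-165)) - (106 - 1*152) = (33 - 330) - (106 - 152) = -297 - 1*(-46) = -297 + 46 = -251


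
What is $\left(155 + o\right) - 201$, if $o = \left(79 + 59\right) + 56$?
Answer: $148$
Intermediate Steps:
$o = 194$ ($o = 138 + 56 = 194$)
$\left(155 + o\right) - 201 = \left(155 + 194\right) - 201 = 349 - 201 = 148$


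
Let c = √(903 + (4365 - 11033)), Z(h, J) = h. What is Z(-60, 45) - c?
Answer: -60 - I*√5765 ≈ -60.0 - 75.928*I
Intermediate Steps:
c = I*√5765 (c = √(903 - 6668) = √(-5765) = I*√5765 ≈ 75.928*I)
Z(-60, 45) - c = -60 - I*√5765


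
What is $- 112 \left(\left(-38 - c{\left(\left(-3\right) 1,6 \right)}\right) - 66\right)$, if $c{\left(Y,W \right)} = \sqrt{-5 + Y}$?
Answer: $11648 + 224 i \sqrt{2} \approx 11648.0 + 316.78 i$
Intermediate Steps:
$- 112 \left(\left(-38 - c{\left(\left(-3\right) 1,6 \right)}\right) - 66\right) = - 112 \left(\left(-38 - \sqrt{-5 - 3}\right) - 66\right) = - 112 \left(\left(-38 - \sqrt{-8}\right) - 66\right) = - 112 \left(\left(-38 - 2 i \sqrt{2}\right) - 66\right) = - 112 \left(-104 - 2 i \sqrt{2}\right) = 11648 + 224 i \sqrt{2}$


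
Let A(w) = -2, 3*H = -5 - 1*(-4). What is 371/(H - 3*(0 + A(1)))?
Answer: 1113/17 ≈ 65.471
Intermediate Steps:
H = -⅓ (H = (-5 - 1*(-4))/3 = (-5 + 4)/3 = (⅓)*(-1) = -⅓ ≈ -0.33333)
371/(H - 3*(0 + A(1))) = 371/(-⅓ - 3*(0 - 2)) = 371/(-⅓ - 3*(-2)) = 371/(-⅓ + 6) = 371/(17/3) = (3/17)*371 = 1113/17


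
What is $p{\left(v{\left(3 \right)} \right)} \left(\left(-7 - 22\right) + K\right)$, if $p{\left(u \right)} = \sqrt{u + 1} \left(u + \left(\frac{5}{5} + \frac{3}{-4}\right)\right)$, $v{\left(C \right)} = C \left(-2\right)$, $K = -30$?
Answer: $\frac{1357 i \sqrt{5}}{4} \approx 758.59 i$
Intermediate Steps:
$v{\left(C \right)} = - 2 C$
$p{\left(u \right)} = \sqrt{1 + u} \left(\frac{1}{4} + u\right)$ ($p{\left(u \right)} = \sqrt{1 + u} \left(u + \left(5 \cdot \frac{1}{5} + 3 \left(- \frac{1}{4}\right)\right)\right) = \sqrt{1 + u} \left(u + \left(1 - \frac{3}{4}\right)\right) = \sqrt{1 + u} \left(u + \frac{1}{4}\right) = \sqrt{1 + u} \left(\frac{1}{4} + u\right)$)
$p{\left(v{\left(3 \right)} \right)} \left(\left(-7 - 22\right) + K\right) = \sqrt{1 - 6} \left(\frac{1}{4} - 6\right) \left(\left(-7 - 22\right) - 30\right) = \sqrt{-5} \left(- \frac{23}{4}\right) \left(-29 - 30\right) = i \sqrt{5} \left(- \frac{23}{4}\right) \left(-59\right) = - \frac{23 i \sqrt{5}}{4} \left(-59\right) = \frac{1357 i \sqrt{5}}{4}$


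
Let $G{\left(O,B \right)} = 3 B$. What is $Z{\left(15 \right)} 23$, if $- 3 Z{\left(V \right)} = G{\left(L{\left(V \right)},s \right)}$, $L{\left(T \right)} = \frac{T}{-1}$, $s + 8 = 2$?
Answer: $138$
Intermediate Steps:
$s = -6$ ($s = -8 + 2 = -6$)
$L{\left(T \right)} = - T$ ($L{\left(T \right)} = T \left(-1\right) = - T$)
$Z{\left(V \right)} = 6$ ($Z{\left(V \right)} = - \frac{3 \left(-6\right)}{3} = \left(- \frac{1}{3}\right) \left(-18\right) = 6$)
$Z{\left(15 \right)} 23 = 6 \cdot 23 = 138$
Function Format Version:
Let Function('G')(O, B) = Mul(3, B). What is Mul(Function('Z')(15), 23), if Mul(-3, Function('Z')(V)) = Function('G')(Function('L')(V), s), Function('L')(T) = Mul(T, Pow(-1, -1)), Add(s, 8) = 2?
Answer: 138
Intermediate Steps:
s = -6 (s = Add(-8, 2) = -6)
Function('L')(T) = Mul(-1, T) (Function('L')(T) = Mul(T, -1) = Mul(-1, T))
Function('Z')(V) = 6 (Function('Z')(V) = Mul(Rational(-1, 3), Mul(3, -6)) = Mul(Rational(-1, 3), -18) = 6)
Mul(Function('Z')(15), 23) = Mul(6, 23) = 138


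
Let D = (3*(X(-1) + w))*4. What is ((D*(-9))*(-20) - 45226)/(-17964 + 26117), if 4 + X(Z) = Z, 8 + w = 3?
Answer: -66826/8153 ≈ -8.1965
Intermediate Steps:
w = -5 (w = -8 + 3 = -5)
X(Z) = -4 + Z
D = -120 (D = (3*((-4 - 1) - 5))*4 = (3*(-5 - 5))*4 = (3*(-10))*4 = -30*4 = -120)
((D*(-9))*(-20) - 45226)/(-17964 + 26117) = (-120*(-9)*(-20) - 45226)/(-17964 + 26117) = (1080*(-20) - 45226)/8153 = (-21600 - 45226)*(1/8153) = -66826*1/8153 = -66826/8153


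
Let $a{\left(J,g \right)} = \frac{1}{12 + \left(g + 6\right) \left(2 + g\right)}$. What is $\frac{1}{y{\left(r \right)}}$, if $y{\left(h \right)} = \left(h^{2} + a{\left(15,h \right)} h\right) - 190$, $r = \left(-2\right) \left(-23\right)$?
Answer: $\frac{1254}{2415227} \approx 0.00051921$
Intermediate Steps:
$r = 46$
$a{\left(J,g \right)} = \frac{1}{12 + \left(2 + g\right) \left(6 + g\right)}$ ($a{\left(J,g \right)} = \frac{1}{12 + \left(6 + g\right) \left(2 + g\right)} = \frac{1}{12 + \left(2 + g\right) \left(6 + g\right)}$)
$y{\left(h \right)} = -190 + h^{2} + \frac{h}{24 + h^{2} + 8 h}$ ($y{\left(h \right)} = \left(h^{2} + \frac{h}{24 + h^{2} + 8 h}\right) - 190 = -190 + h^{2} + \frac{h}{24 + h^{2} + 8 h}$)
$\frac{1}{y{\left(r \right)}} = \frac{1}{\frac{1}{24 + 46^{2} + 8 \cdot 46} \left(46 + \left(-190 + 46^{2}\right) \left(24 + 46^{2} + 8 \cdot 46\right)\right)} = \frac{1}{\frac{1}{24 + 2116 + 368} \left(46 + \left(-190 + 2116\right) \left(24 + 2116 + 368\right)\right)} = \frac{1}{\frac{1}{2508} \left(46 + 1926 \cdot 2508\right)} = \frac{1}{\frac{1}{2508} \left(46 + 4830408\right)} = \frac{1}{\frac{1}{2508} \cdot 4830454} = \frac{1}{\frac{2415227}{1254}} = \frac{1254}{2415227}$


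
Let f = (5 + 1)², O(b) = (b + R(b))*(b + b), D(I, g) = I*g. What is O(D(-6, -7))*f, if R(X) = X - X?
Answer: 127008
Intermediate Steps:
R(X) = 0
O(b) = 2*b² (O(b) = (b + 0)*(b + b) = b*(2*b) = 2*b²)
f = 36 (f = 6² = 36)
O(D(-6, -7))*f = (2*(-6*(-7))²)*36 = (2*42²)*36 = (2*1764)*36 = 3528*36 = 127008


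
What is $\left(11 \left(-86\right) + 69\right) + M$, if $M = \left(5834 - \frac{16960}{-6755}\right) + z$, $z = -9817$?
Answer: $- \frac{6562468}{1351} \approx -4857.5$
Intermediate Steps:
$M = - \frac{5377641}{1351}$ ($M = \left(5834 - \frac{16960}{-6755}\right) - 9817 = \left(5834 - - \frac{3392}{1351}\right) - 9817 = \left(5834 + \frac{3392}{1351}\right) - 9817 = \frac{7885126}{1351} - 9817 = - \frac{5377641}{1351} \approx -3980.5$)
$\left(11 \left(-86\right) + 69\right) + M = \left(11 \left(-86\right) + 69\right) - \frac{5377641}{1351} = \left(-946 + 69\right) - \frac{5377641}{1351} = -877 - \frac{5377641}{1351} = - \frac{6562468}{1351}$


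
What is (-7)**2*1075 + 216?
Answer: 52891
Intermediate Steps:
(-7)**2*1075 + 216 = 49*1075 + 216 = 52675 + 216 = 52891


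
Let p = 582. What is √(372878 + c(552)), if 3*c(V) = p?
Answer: 4*√23317 ≈ 610.80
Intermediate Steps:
c(V) = 194 (c(V) = (⅓)*582 = 194)
√(372878 + c(552)) = √(372878 + 194) = √373072 = 4*√23317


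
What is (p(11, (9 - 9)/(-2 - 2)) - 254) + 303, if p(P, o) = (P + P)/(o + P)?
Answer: 51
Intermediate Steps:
p(P, o) = 2*P/(P + o) (p(P, o) = (2*P)/(P + o) = 2*P/(P + o))
(p(11, (9 - 9)/(-2 - 2)) - 254) + 303 = (2*11/(11 + (9 - 9)/(-2 - 2)) - 254) + 303 = (2*11/(11 + 0/(-4)) - 254) + 303 = (2*11/(11 + 0*(-1/4)) - 254) + 303 = (2*11/(11 + 0) - 254) + 303 = (2*11/11 - 254) + 303 = (2*11*(1/11) - 254) + 303 = (2 - 254) + 303 = -252 + 303 = 51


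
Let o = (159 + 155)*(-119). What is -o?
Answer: 37366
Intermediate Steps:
o = -37366 (o = 314*(-119) = -37366)
-o = -1*(-37366) = 37366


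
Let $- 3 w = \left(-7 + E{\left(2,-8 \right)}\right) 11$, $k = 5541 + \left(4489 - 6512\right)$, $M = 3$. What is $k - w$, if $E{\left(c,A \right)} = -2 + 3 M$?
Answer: $3518$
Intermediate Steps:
$E{\left(c,A \right)} = 7$ ($E{\left(c,A \right)} = -2 + 3 \cdot 3 = -2 + 9 = 7$)
$k = 3518$ ($k = 5541 - 2023 = 3518$)
$w = 0$ ($w = - \frac{\left(-7 + 7\right) 11}{3} = - \frac{0 \cdot 11}{3} = \left(- \frac{1}{3}\right) 0 = 0$)
$k - w = 3518 - 0 = 3518 + 0 = 3518$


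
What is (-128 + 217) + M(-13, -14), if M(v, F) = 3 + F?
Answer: 78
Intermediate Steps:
(-128 + 217) + M(-13, -14) = (-128 + 217) + (3 - 14) = 89 - 11 = 78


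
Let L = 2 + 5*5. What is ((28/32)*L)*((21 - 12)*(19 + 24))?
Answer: 73143/8 ≈ 9142.9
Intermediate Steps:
L = 27 (L = 2 + 25 = 27)
((28/32)*L)*((21 - 12)*(19 + 24)) = ((28/32)*27)*((21 - 12)*(19 + 24)) = ((28*(1/32))*27)*(9*43) = ((7/8)*27)*387 = (189/8)*387 = 73143/8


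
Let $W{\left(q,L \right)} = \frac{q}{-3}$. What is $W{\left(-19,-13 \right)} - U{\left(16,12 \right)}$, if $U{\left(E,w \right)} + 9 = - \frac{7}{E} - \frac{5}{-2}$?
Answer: $\frac{637}{48} \approx 13.271$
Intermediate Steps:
$U{\left(E,w \right)} = - \frac{13}{2} - \frac{7}{E}$ ($U{\left(E,w \right)} = -9 - \left(- \frac{5}{2} + \frac{7}{E}\right) = -9 + \left(- \frac{7}{E} + \frac{5}{2}\right) = -9 + \left(\frac{5}{2} - \frac{7}{E}\right) = - \frac{13}{2} - \frac{7}{E}$)
$W{\left(q,L \right)} = - \frac{q}{3}$ ($W{\left(q,L \right)} = q \left(- \frac{1}{3}\right) = - \frac{q}{3}$)
$W{\left(-19,-13 \right)} - U{\left(16,12 \right)} = \left(- \frac{1}{3}\right) \left(-19\right) - \left(- \frac{13}{2} - \frac{7}{16}\right) = \frac{19}{3} - \left(- \frac{13}{2} - \frac{7}{16}\right) = \frac{19}{3} - - \frac{111}{16} = \frac{19}{3} + \frac{111}{16} = \frac{637}{48}$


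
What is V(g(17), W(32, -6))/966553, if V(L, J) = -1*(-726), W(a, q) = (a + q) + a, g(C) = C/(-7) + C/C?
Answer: 726/966553 ≈ 0.00075112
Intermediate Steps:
g(C) = 1 - C/7 (g(C) = C*(-⅐) + 1 = -C/7 + 1 = 1 - C/7)
W(a, q) = q + 2*a
V(L, J) = 726
V(g(17), W(32, -6))/966553 = 726/966553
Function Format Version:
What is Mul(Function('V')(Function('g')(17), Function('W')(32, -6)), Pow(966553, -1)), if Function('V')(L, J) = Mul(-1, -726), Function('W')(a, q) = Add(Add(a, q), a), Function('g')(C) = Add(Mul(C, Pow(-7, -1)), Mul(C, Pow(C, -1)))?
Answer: Rational(726, 966553) ≈ 0.00075112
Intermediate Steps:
Function('g')(C) = Add(1, Mul(Rational(-1, 7), C)) (Function('g')(C) = Add(Mul(C, Rational(-1, 7)), 1) = Add(Mul(Rational(-1, 7), C), 1) = Add(1, Mul(Rational(-1, 7), C)))
Function('W')(a, q) = Add(q, Mul(2, a))
Function('V')(L, J) = 726
Mul(Function('V')(Function('g')(17), Function('W')(32, -6)), Pow(966553, -1)) = Mul(726, Pow(966553, -1)) = Mul(726, Rational(1, 966553)) = Rational(726, 966553)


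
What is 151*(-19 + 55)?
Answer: 5436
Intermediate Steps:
151*(-19 + 55) = 151*36 = 5436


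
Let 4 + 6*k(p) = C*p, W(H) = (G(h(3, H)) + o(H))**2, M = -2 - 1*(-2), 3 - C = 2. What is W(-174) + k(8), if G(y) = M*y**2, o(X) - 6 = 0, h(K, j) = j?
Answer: 110/3 ≈ 36.667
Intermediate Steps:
C = 1 (C = 3 - 1*2 = 3 - 2 = 1)
M = 0 (M = -2 + 2 = 0)
o(X) = 6 (o(X) = 6 + 0 = 6)
G(y) = 0 (G(y) = 0*y**2 = 0)
W(H) = 36 (W(H) = (0 + 6)**2 = 6**2 = 36)
k(p) = -2/3 + p/6 (k(p) = -2/3 + (1*p)/6 = -2/3 + p/6)
W(-174) + k(8) = 36 + (-2/3 + (1/6)*8) = 36 + (-2/3 + 4/3) = 36 + 2/3 = 110/3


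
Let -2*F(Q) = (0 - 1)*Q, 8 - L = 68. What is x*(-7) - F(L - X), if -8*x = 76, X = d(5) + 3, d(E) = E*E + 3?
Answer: 112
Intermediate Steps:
L = -60 (L = 8 - 1*68 = 8 - 68 = -60)
d(E) = 3 + E² (d(E) = E² + 3 = 3 + E²)
X = 31 (X = (3 + 5²) + 3 = (3 + 25) + 3 = 28 + 3 = 31)
x = -19/2 (x = -⅛*76 = -19/2 ≈ -9.5000)
F(Q) = Q/2 (F(Q) = -(0 - 1)*Q/2 = -(-1)*Q/2 = Q/2)
x*(-7) - F(L - X) = -19/2*(-7) - (-60 - 1*31)/2 = 133/2 - (-60 - 31)/2 = 133/2 - (-91)/2 = 133/2 - 1*(-91/2) = 133/2 + 91/2 = 112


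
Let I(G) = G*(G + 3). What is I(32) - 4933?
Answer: -3813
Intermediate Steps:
I(G) = G*(3 + G)
I(32) - 4933 = 32*(3 + 32) - 4933 = 32*35 - 4933 = 1120 - 4933 = -3813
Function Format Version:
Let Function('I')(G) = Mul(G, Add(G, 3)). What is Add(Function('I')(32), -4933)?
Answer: -3813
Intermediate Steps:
Function('I')(G) = Mul(G, Add(3, G))
Add(Function('I')(32), -4933) = Add(Mul(32, Add(3, 32)), -4933) = Add(Mul(32, 35), -4933) = Add(1120, -4933) = -3813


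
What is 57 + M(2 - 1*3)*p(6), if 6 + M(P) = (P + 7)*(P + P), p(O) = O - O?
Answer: 57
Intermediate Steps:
p(O) = 0
M(P) = -6 + 2*P*(7 + P) (M(P) = -6 + (P + 7)*(P + P) = -6 + (7 + P)*(2*P) = -6 + 2*P*(7 + P))
57 + M(2 - 1*3)*p(6) = 57 + (-6 + 2*(2 - 1*3)**2 + 14*(2 - 1*3))*0 = 57 + (-6 + 2*(2 - 3)**2 + 14*(2 - 3))*0 = 57 + (-6 + 2*(-1)**2 + 14*(-1))*0 = 57 + (-6 + 2*1 - 14)*0 = 57 + (-6 + 2 - 14)*0 = 57 - 18*0 = 57 + 0 = 57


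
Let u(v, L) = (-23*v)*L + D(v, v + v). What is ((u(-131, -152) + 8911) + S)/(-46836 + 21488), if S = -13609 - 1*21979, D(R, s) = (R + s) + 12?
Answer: 242517/12674 ≈ 19.135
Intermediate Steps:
D(R, s) = 12 + R + s
u(v, L) = 12 + 3*v - 23*L*v (u(v, L) = (-23*v)*L + (12 + v + (v + v)) = -23*L*v + (12 + v + 2*v) = -23*L*v + (12 + 3*v) = 12 + 3*v - 23*L*v)
S = -35588 (S = -13609 - 21979 = -35588)
((u(-131, -152) + 8911) + S)/(-46836 + 21488) = (((12 + 3*(-131) - 23*(-152)*(-131)) + 8911) - 35588)/(-46836 + 21488) = (((12 - 393 - 457976) + 8911) - 35588)/(-25348) = ((-458357 + 8911) - 35588)*(-1/25348) = (-449446 - 35588)*(-1/25348) = -485034*(-1/25348) = 242517/12674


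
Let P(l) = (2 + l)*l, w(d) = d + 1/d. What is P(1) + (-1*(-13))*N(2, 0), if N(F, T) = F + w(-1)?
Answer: 3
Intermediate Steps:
P(l) = l*(2 + l)
N(F, T) = -2 + F (N(F, T) = F + (-1 + 1/(-1)) = F + (-1 - 1) = F - 2 = -2 + F)
P(1) + (-1*(-13))*N(2, 0) = 1*(2 + 1) + (-1*(-13))*(-2 + 2) = 1*3 + 13*0 = 3 + 0 = 3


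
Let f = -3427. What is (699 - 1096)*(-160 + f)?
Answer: 1424039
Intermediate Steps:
(699 - 1096)*(-160 + f) = (699 - 1096)*(-160 - 3427) = -397*(-3587) = 1424039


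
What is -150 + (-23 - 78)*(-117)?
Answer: 11667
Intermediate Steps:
-150 + (-23 - 78)*(-117) = -150 - 101*(-117) = -150 + 11817 = 11667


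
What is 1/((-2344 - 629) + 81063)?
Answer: 1/78090 ≈ 1.2806e-5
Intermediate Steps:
1/((-2344 - 629) + 81063) = 1/(-2973 + 81063) = 1/78090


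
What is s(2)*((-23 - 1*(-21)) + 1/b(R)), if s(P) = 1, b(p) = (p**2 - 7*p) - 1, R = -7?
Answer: -193/97 ≈ -1.9897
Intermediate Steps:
b(p) = -1 + p**2 - 7*p
s(2)*((-23 - 1*(-21)) + 1/b(R)) = 1*((-23 - 1*(-21)) + 1/(-1 + (-7)**2 - 7*(-7))) = 1*((-23 + 21) + 1/(-1 + 49 + 49)) = 1*(-2 + 1/97) = 1*(-193/97) = -193/97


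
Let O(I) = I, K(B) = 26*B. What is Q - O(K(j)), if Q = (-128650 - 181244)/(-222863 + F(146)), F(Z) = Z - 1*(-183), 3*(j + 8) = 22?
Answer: 53425/2853 ≈ 18.726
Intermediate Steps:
j = -⅔ (j = -8 + (⅓)*22 = -8 + 22/3 = -⅔ ≈ -0.66667)
F(Z) = 183 + Z (F(Z) = Z + 183 = 183 + Z)
Q = 3973/2853 (Q = (-128650 - 181244)/(-222863 + (183 + 146)) = -309894/(-222863 + 329) = -309894/(-222534) = -309894*(-1/222534) = 3973/2853 ≈ 1.3926)
Q - O(K(j)) = 3973/2853 - 26*(-2)/3 = 3973/2853 - 1*(-52/3) = 3973/2853 + 52/3 = 53425/2853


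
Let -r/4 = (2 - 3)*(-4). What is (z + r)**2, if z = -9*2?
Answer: 1156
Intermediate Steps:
r = -16 (r = -4*(2 - 3)*(-4) = -(-4)*(-4) = -4*4 = -16)
z = -18
(z + r)**2 = (-18 - 16)**2 = (-34)**2 = 1156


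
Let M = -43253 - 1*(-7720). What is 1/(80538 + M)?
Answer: 1/45005 ≈ 2.2220e-5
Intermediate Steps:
M = -35533 (M = -43253 + 7720 = -35533)
1/(80538 + M) = 1/(80538 - 35533) = 1/45005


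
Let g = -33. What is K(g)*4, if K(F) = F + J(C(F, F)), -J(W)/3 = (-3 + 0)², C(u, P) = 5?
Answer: -240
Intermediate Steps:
J(W) = -27 (J(W) = -3*(-3 + 0)² = -3*(-3)² = -3*9 = -27)
K(F) = -27 + F (K(F) = F - 27 = -27 + F)
K(g)*4 = (-27 - 33)*4 = -60*4 = -240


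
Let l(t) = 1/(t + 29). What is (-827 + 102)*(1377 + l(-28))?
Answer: -999050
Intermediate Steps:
l(t) = 1/(29 + t)
(-827 + 102)*(1377 + l(-28)) = (-827 + 102)*(1377 + 1/(29 - 28)) = -725*(1377 + 1/1) = -725*(1377 + 1) = -725*1378 = -999050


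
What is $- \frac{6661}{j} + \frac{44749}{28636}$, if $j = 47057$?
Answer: $\frac{1915009297}{1347524252} \approx 1.4211$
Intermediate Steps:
$- \frac{6661}{j} + \frac{44749}{28636} = - \frac{6661}{47057} + \frac{44749}{28636} = \frac{1915009297}{1347524252}$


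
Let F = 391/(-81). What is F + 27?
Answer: 1796/81 ≈ 22.173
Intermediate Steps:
F = -391/81 (F = 391*(-1/81) = -391/81 ≈ -4.8272)
F + 27 = -391/81 + 27 = 1796/81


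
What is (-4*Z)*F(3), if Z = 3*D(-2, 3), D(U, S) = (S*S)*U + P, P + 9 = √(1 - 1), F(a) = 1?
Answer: 324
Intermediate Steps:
P = -9 (P = -9 + √(1 - 1) = -9 + √0 = -9 + 0 = -9)
D(U, S) = -9 + U*S² (D(U, S) = (S*S)*U - 9 = S²*U - 9 = U*S² - 9 = -9 + U*S²)
Z = -81 (Z = 3*(-9 - 2*3²) = 3*(-9 - 2*9) = 3*(-9 - 18) = 3*(-27) = -81)
(-4*Z)*F(3) = -4*(-81)*1 = 324*1 = 324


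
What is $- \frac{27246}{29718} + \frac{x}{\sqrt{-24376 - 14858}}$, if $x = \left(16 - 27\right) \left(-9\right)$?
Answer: $- \frac{4541}{4953} - \frac{33 i \sqrt{39234}}{13078} \approx -0.91682 - 0.49981 i$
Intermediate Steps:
$x = 99$ ($x = \left(-11\right) \left(-9\right) = 99$)
$- \frac{27246}{29718} + \frac{x}{\sqrt{-24376 - 14858}} = - \frac{27246}{29718} + \frac{99}{\sqrt{-24376 - 14858}} = \left(-27246\right) \frac{1}{29718} + \frac{99}{\sqrt{-39234}} = - \frac{4541}{4953} + \frac{99}{i \sqrt{39234}} = - \frac{4541}{4953} + 99 \left(- \frac{i \sqrt{39234}}{39234}\right) = - \frac{4541}{4953} - \frac{33 i \sqrt{39234}}{13078}$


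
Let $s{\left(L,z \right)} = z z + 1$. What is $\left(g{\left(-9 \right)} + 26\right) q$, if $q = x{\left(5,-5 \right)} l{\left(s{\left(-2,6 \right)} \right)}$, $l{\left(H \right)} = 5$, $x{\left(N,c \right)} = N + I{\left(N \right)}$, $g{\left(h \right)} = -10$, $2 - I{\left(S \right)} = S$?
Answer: $160$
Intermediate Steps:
$I{\left(S \right)} = 2 - S$
$x{\left(N,c \right)} = 2$ ($x{\left(N,c \right)} = N - \left(-2 + N\right) = 2$)
$s{\left(L,z \right)} = 1 + z^{2}$ ($s{\left(L,z \right)} = z^{2} + 1 = 1 + z^{2}$)
$q = 10$ ($q = 2 \cdot 5 = 10$)
$\left(g{\left(-9 \right)} + 26\right) q = \left(-10 + 26\right) 10 = 16 \cdot 10 = 160$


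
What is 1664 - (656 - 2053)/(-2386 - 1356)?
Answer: 6225291/3742 ≈ 1663.6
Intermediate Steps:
1664 - (656 - 2053)/(-2386 - 1356) = 1664 - (-1397)/(-3742) = 1664 - (-1397)*(-1)/3742 = 1664 - 1*1397/3742 = 1664 - 1397/3742 = 6225291/3742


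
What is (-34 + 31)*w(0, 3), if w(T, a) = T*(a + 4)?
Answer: 0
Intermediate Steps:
w(T, a) = T*(4 + a)
(-34 + 31)*w(0, 3) = (-34 + 31)*(0*(4 + 3)) = -0*7 = -3*0 = 0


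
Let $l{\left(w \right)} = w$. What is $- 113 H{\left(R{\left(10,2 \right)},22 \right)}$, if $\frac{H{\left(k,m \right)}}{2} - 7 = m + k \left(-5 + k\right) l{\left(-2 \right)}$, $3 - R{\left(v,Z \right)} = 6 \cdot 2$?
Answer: $50398$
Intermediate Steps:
$R{\left(v,Z \right)} = -9$ ($R{\left(v,Z \right)} = 3 - 6 \cdot 2 = 3 - 12 = -9$)
$H{\left(k,m \right)} = 14 + 2 m + 2 k \left(10 - 2 k\right)$ ($H{\left(k,m \right)} = 14 + 2 \left(m + k \left(-5 + k\right) \left(-2\right)\right) = 14 + 2 \left(m + k \left(10 - 2 k\right)\right) = 14 + \left(2 m + 2 k \left(10 - 2 k\right)\right) = 14 + 2 m + 2 k \left(10 - 2 k\right)$)
$- 113 H{\left(R{\left(10,2 \right)},22 \right)} = - 113 \left(14 - 4 \left(-9\right)^{2} + 2 \cdot 22 + 20 \left(-9\right)\right) = - 113 \left(14 - 324 + 44 - 180\right) = \left(-113\right) \left(-446\right) = 50398$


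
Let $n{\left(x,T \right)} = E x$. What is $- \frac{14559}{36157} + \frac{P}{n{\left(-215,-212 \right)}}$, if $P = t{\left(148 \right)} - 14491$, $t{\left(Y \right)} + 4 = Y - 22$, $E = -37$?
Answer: $- \frac{635356778}{287628935} \approx -2.2089$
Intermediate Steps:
$n{\left(x,T \right)} = - 37 x$
$t{\left(Y \right)} = -26 + Y$ ($t{\left(Y \right)} = -4 + \left(Y - 22\right) = -4 + \left(-22 + Y\right) = -26 + Y$)
$P = -14369$ ($P = \left(-26 + 148\right) - 14491 = 122 - 14491 = -14369$)
$- \frac{14559}{36157} + \frac{P}{n{\left(-215,-212 \right)}} = - \frac{14559}{36157} - \frac{14369}{\left(-37\right) \left(-215\right)} = \left(-14559\right) \frac{1}{36157} - \frac{14369}{7955} = - \frac{14559}{36157} - \frac{14369}{7955} = - \frac{635356778}{287628935}$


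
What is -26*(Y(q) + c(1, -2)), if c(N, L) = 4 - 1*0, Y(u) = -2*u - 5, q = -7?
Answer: -338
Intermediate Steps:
Y(u) = -5 - 2*u
c(N, L) = 4 (c(N, L) = 4 + 0 = 4)
-26*(Y(q) + c(1, -2)) = -26*((-5 - 2*(-7)) + 4) = -26*((-5 + 14) + 4) = -26*(9 + 4) = -26*13 = -338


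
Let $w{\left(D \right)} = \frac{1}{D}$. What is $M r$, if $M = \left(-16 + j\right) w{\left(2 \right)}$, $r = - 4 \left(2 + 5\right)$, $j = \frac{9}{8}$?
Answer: $\frac{833}{4} \approx 208.25$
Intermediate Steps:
$j = \frac{9}{8}$ ($j = 9 \cdot \frac{1}{8} = \frac{9}{8} \approx 1.125$)
$r = -28$ ($r = \left(-4\right) 7 = -28$)
$M = - \frac{119}{16}$ ($M = \frac{-16 + \frac{9}{8}}{2} = \left(- \frac{119}{8}\right) \frac{1}{2} = - \frac{119}{16} \approx -7.4375$)
$M r = \left(- \frac{119}{16}\right) \left(-28\right) = \frac{833}{4}$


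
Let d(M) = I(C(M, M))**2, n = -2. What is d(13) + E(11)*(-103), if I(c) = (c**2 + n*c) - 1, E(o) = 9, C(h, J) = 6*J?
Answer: 35128402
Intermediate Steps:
I(c) = -1 + c**2 - 2*c (I(c) = (c**2 - 2*c) - 1 = -1 + c**2 - 2*c)
d(M) = (-1 - 12*M + 36*M**2)**2 (d(M) = (-1 + (6*M)**2 - 12*M)**2 = (-1 + 36*M**2 - 12*M)**2 = (-1 - 12*M + 36*M**2)**2)
d(13) + E(11)*(-103) = (-1 - 12*13 + 36*13**2)**2 + 9*(-103) = (-1 - 156 + 36*169)**2 - 927 = (-1 - 156 + 6084)**2 - 927 = 5927**2 - 927 = 35129329 - 927 = 35128402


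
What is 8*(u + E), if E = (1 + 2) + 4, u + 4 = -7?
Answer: -32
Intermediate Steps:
u = -11 (u = -4 - 7 = -11)
E = 7 (E = 3 + 4 = 7)
8*(u + E) = 8*(-11 + 7) = 8*(-4) = -32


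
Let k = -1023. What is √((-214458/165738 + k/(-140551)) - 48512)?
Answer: 8*I*√11425896634843485595255/3882440273 ≈ 220.26*I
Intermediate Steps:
√((-214458/165738 + k/(-140551)) - 48512) = √((-214458/165738 - 1023/(-140551)) - 48512) = √((-214458*1/165738 - 1023*(-1/140551)) - 48512) = √((-35743/27623 + 1023/140551) - 48512) = √(-4995456064/3882440273 - 48512) = √(-188349937979840/3882440273) = 8*I*√11425896634843485595255/3882440273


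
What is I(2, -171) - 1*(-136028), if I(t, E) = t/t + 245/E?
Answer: 23260714/171 ≈ 1.3603e+5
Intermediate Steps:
I(t, E) = 1 + 245/E
I(2, -171) - 1*(-136028) = (245 - 171)/(-171) - 1*(-136028) = -1/171*74 + 136028 = -74/171 + 136028 = 23260714/171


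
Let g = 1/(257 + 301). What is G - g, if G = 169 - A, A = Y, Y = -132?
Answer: 167957/558 ≈ 301.00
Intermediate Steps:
A = -132
g = 1/558 ≈ 0.0017921
G = 301 (G = 169 - 1*(-132) = 169 + 132 = 301)
G - g = 301 - 1*1/558 = 301 - 1/558 = 167957/558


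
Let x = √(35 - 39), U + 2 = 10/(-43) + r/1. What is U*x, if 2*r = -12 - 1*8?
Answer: -1052*I/43 ≈ -24.465*I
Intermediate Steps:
r = -10 (r = (-12 - 1*8)/2 = (-12 - 8)/2 = (½)*(-20) = -10)
U = -526/43 (U = -2 + (10/(-43) - 10/1) = -2 + (10*(-1/43) - 10*1) = -2 + (-10/43 - 10) = -2 - 440/43 = -526/43 ≈ -12.233)
x = 2*I (x = √(-4) = 2*I ≈ 2.0*I)
U*x = -1052*I/43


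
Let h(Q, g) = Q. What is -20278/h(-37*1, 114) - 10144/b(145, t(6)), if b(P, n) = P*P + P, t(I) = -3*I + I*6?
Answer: 214454966/391645 ≈ 547.58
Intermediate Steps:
t(I) = 3*I (t(I) = -3*I + 6*I = 3*I)
b(P, n) = P + P**2 (b(P, n) = P**2 + P = P + P**2)
-20278/h(-37*1, 114) - 10144/b(145, t(6)) = -20278/((-37*1)) - 10144*1/(145*(1 + 145)) = -20278/(-37) - 10144/(145*146) = -20278*(-1/37) - 10144/21170 = 20278/37 - 10144*1/21170 = 20278/37 - 5072/10585 = 214454966/391645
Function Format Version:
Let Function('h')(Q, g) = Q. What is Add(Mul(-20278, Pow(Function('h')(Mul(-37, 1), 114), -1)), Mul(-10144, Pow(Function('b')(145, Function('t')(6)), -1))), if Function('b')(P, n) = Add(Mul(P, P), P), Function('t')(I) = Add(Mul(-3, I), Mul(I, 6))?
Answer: Rational(214454966, 391645) ≈ 547.58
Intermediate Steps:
Function('t')(I) = Mul(3, I) (Function('t')(I) = Add(Mul(-3, I), Mul(6, I)) = Mul(3, I))
Function('b')(P, n) = Add(P, Pow(P, 2)) (Function('b')(P, n) = Add(Pow(P, 2), P) = Add(P, Pow(P, 2)))
Add(Mul(-20278, Pow(Function('h')(Mul(-37, 1), 114), -1)), Mul(-10144, Pow(Function('b')(145, Function('t')(6)), -1))) = Add(Mul(-20278, Pow(Mul(-37, 1), -1)), Mul(-10144, Pow(Mul(145, Add(1, 145)), -1))) = Add(Mul(-20278, Pow(-37, -1)), Mul(-10144, Pow(Mul(145, 146), -1))) = Add(Mul(-20278, Rational(-1, 37)), Mul(-10144, Pow(21170, -1))) = Add(Rational(20278, 37), Mul(-10144, Rational(1, 21170))) = Add(Rational(20278, 37), Rational(-5072, 10585)) = Rational(214454966, 391645)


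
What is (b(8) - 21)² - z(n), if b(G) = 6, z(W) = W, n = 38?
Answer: 187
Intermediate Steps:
(b(8) - 21)² - z(n) = (6 - 21)² - 1*38 = (-15)² - 38 = 225 - 38 = 187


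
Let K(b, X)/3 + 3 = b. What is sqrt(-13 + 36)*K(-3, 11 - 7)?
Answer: -18*sqrt(23) ≈ -86.325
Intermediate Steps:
K(b, X) = -9 + 3*b
sqrt(-13 + 36)*K(-3, 11 - 7) = sqrt(-13 + 36)*(-9 + 3*(-3)) = sqrt(23)*(-9 - 9) = sqrt(23)*(-18) = -18*sqrt(23)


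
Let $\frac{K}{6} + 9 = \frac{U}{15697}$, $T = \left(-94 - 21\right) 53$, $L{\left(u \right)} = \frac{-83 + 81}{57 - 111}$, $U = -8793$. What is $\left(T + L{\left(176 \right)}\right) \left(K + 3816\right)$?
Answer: $- \frac{1078796668976}{47091} \approx -2.2909 \cdot 10^{7}$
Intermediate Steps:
$L{\left(u \right)} = \frac{1}{27}$ ($L{\left(u \right)} = - \frac{2}{-54} = \left(-2\right) \left(- \frac{1}{54}\right) = \frac{1}{27}$)
$T = -6095$ ($T = \left(-115\right) 53 = -6095$)
$K = - \frac{900396}{15697}$ ($K = -54 + 6 \left(- \frac{8793}{15697}\right) = -54 - \frac{52758}{15697} = - \frac{900396}{15697} \approx -57.361$)
$\left(T + L{\left(176 \right)}\right) \left(K + 3816\right) = \left(-6095 + \frac{1}{27}\right) \left(- \frac{900396}{15697} + 3816\right) = \left(- \frac{164564}{27}\right) \frac{58999356}{15697} = - \frac{1078796668976}{47091}$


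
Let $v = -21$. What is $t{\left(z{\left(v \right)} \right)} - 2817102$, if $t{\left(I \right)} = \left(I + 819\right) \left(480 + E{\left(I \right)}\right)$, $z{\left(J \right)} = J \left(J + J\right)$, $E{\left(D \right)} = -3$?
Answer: $-2005725$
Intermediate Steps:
$z{\left(J \right)} = 2 J^{2}$ ($z{\left(J \right)} = J 2 J = 2 J^{2}$)
$t{\left(I \right)} = 390663 + 477 I$ ($t{\left(I \right)} = \left(I + 819\right) \left(480 - 3\right) = \left(819 + I\right) 477 = 390663 + 477 I$)
$t{\left(z{\left(v \right)} \right)} - 2817102 = \left(390663 + 477 \cdot 2 \left(-21\right)^{2}\right) - 2817102 = \left(390663 + 477 \cdot 2 \cdot 441\right) - 2817102 = \left(390663 + 477 \cdot 882\right) - 2817102 = \left(390663 + 420714\right) - 2817102 = 811377 - 2817102 = -2005725$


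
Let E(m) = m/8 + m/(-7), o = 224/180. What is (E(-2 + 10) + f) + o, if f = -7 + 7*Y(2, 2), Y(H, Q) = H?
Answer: 2552/315 ≈ 8.1016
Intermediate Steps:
o = 56/45 (o = 224*(1/180) = 56/45 ≈ 1.2444)
E(m) = -m/56 (E(m) = m*(⅛) + m*(-⅐) = m/8 - m/7 = -m/56)
f = 7 (f = -7 + 7*2 = -7 + 14 = 7)
(E(-2 + 10) + f) + o = (-(-2 + 10)/56 + 7) + 56/45 = (-1/56*8 + 7) + 56/45 = (-⅐ + 7) + 56/45 = 48/7 + 56/45 = 2552/315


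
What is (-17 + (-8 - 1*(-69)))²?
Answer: 1936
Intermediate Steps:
(-17 + (-8 - 1*(-69)))² = (-17 + (-8 + 69))² = (-17 + 61)² = 44² = 1936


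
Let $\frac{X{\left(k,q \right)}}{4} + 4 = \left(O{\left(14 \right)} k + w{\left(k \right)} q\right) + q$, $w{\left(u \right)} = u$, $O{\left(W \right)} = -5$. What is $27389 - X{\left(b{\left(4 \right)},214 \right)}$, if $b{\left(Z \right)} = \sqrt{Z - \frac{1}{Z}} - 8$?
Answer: $33237 - 418 \sqrt{15} \approx 31618.0$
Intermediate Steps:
$b{\left(Z \right)} = -8 + \sqrt{Z - \frac{1}{Z}}$ ($b{\left(Z \right)} = \sqrt{Z - \frac{1}{Z}} - 8 = -8 + \sqrt{Z - \frac{1}{Z}}$)
$X{\left(k,q \right)} = -16 - 20 k + 4 q + 4 k q$ ($X{\left(k,q \right)} = -16 + 4 \left(\left(- 5 k + k q\right) + q\right) = -16 + 4 \left(q - 5 k + k q\right) = -16 + \left(- 20 k + 4 q + 4 k q\right) = -16 - 20 k + 4 q + 4 k q$)
$27389 - X{\left(b{\left(4 \right)},214 \right)} = 27389 - \left(-16 - 20 \left(-8 + \sqrt{4 - \frac{1}{4}}\right) + 4 \cdot 214 + 4 \left(-8 + \sqrt{4 - \frac{1}{4}}\right) 214\right) = 27389 - \left(-16 - 20 \left(-8 + \sqrt{4 - \frac{1}{4}}\right) + 856 + 4 \left(-8 + \sqrt{4 - \frac{1}{4}}\right) 214\right) = 27389 - \left(-16 - 20 \left(-8 + \sqrt{\frac{15}{4}}\right) + 856 + 4 \left(-8 + \sqrt{\frac{15}{4}}\right) 214\right) = 27389 - \left(-16 - 20 \left(-8 + \frac{\sqrt{15}}{2}\right) + 856 + 4 \left(-8 + \frac{\sqrt{15}}{2}\right) 214\right) = 27389 - \left(-16 + \left(160 - 10 \sqrt{15}\right) + 856 - \left(6848 - 428 \sqrt{15}\right)\right) = 27389 - \left(-5848 + 418 \sqrt{15}\right) = 27389 + \left(5848 - 418 \sqrt{15}\right) = 33237 - 418 \sqrt{15}$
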